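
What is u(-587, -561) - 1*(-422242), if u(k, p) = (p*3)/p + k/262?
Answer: 110627603/262 ≈ 4.2224e+5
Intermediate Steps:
u(k, p) = 3 + k/262 (u(k, p) = (3*p)/p + k*(1/262) = 3 + k/262)
u(-587, -561) - 1*(-422242) = (3 + (1/262)*(-587)) - 1*(-422242) = (3 - 587/262) + 422242 = 199/262 + 422242 = 110627603/262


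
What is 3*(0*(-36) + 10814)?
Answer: 32442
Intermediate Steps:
3*(0*(-36) + 10814) = 3*(0 + 10814) = 3*10814 = 32442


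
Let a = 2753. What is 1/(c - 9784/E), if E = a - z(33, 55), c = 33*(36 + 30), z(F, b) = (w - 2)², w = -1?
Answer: 343/745831 ≈ 0.00045989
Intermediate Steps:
z(F, b) = 9 (z(F, b) = (-1 - 2)² = (-3)² = 9)
c = 2178 (c = 33*66 = 2178)
E = 2744 (E = 2753 - 1*9 = 2753 - 9 = 2744)
1/(c - 9784/E) = 1/(2178 - 9784/2744) = 1/(2178 - 9784*1/2744) = 1/(2178 - 1223/343) = 1/(745831/343) = 343/745831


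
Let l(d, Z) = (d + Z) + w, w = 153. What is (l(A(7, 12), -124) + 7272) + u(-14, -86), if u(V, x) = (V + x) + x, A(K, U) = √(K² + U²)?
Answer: 7115 + √193 ≈ 7128.9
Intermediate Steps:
l(d, Z) = 153 + Z + d (l(d, Z) = (d + Z) + 153 = (Z + d) + 153 = 153 + Z + d)
u(V, x) = V + 2*x
(l(A(7, 12), -124) + 7272) + u(-14, -86) = ((153 - 124 + √(7² + 12²)) + 7272) + (-14 + 2*(-86)) = ((153 - 124 + √(49 + 144)) + 7272) + (-14 - 172) = ((153 - 124 + √193) + 7272) - 186 = ((29 + √193) + 7272) - 186 = (7301 + √193) - 186 = 7115 + √193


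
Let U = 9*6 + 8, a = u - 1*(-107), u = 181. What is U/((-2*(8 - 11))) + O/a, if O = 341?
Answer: 3317/288 ≈ 11.517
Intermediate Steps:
a = 288 (a = 181 - 1*(-107) = 181 + 107 = 288)
U = 62 (U = 54 + 8 = 62)
U/((-2*(8 - 11))) + O/a = 62/((-2*(8 - 11))) + 341/288 = 62/((-2*(-3))) + 341*(1/288) = 62/6 + 341/288 = 62*(⅙) + 341/288 = 31/3 + 341/288 = 3317/288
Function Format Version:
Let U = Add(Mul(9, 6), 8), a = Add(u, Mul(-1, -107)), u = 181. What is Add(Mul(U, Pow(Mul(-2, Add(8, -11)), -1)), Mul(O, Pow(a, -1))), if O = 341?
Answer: Rational(3317, 288) ≈ 11.517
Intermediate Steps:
a = 288 (a = Add(181, Mul(-1, -107)) = Add(181, 107) = 288)
U = 62 (U = Add(54, 8) = 62)
Add(Mul(U, Pow(Mul(-2, Add(8, -11)), -1)), Mul(O, Pow(a, -1))) = Add(Mul(62, Pow(Mul(-2, Add(8, -11)), -1)), Mul(341, Pow(288, -1))) = Add(Mul(62, Pow(Mul(-2, -3), -1)), Mul(341, Rational(1, 288))) = Add(Mul(62, Pow(6, -1)), Rational(341, 288)) = Add(Mul(62, Rational(1, 6)), Rational(341, 288)) = Add(Rational(31, 3), Rational(341, 288)) = Rational(3317, 288)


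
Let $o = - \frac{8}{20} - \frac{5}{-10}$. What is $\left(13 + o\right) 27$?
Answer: $\frac{3537}{10} \approx 353.7$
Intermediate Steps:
$o = \frac{1}{10}$ ($o = \left(-8\right) \frac{1}{20} - - \frac{1}{2} = - \frac{2}{5} + \frac{1}{2} = \frac{1}{10} \approx 0.1$)
$\left(13 + o\right) 27 = \left(13 + \frac{1}{10}\right) 27 = \frac{131}{10} \cdot 27 = \frac{3537}{10}$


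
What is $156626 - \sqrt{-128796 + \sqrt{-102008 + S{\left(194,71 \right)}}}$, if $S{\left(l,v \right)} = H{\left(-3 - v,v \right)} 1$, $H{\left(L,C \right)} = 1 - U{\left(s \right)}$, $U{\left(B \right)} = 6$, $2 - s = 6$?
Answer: $156626 - \sqrt{-128796 + i \sqrt{102013}} \approx 1.5663 \cdot 10^{5} - 358.88 i$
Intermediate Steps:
$s = -4$ ($s = 2 - 6 = -4$)
$H{\left(L,C \right)} = -5$ ($H{\left(L,C \right)} = 1 - 6 = -5$)
$S{\left(l,v \right)} = -5$ ($S{\left(l,v \right)} = \left(-5\right) 1 = -5$)
$156626 - \sqrt{-128796 + \sqrt{-102008 + S{\left(194,71 \right)}}} = 156626 - \sqrt{-128796 + \sqrt{-102008 - 5}} = 156626 - \sqrt{-128796 + \sqrt{-102013}} = 156626 - \sqrt{-128796 + i \sqrt{102013}}$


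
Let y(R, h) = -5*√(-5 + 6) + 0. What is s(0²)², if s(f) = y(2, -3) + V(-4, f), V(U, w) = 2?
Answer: 9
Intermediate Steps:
y(R, h) = -5 (y(R, h) = -5*√1 + 0 = -5*1 + 0 = -5 + 0 = -5)
s(f) = -3 (s(f) = -5 + 2 = -3)
s(0²)² = (-3)² = 9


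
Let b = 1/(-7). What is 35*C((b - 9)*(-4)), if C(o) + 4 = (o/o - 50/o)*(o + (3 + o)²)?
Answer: -18577875/896 ≈ -20734.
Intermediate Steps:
b = -⅐ ≈ -0.14286
C(o) = -4 + (1 - 50/o)*(o + (3 + o)²) (C(o) = -4 + (o/o - 50/o)*(o + (3 + o)²) = -4 + (1 - 50/o)*(o + (3 + o)²))
35*C((b - 9)*(-4)) = 35*(-345 + ((-⅐ - 9)*(-4))² - 450*(-1/(4*(-⅐ - 9))) - 43*(-⅐ - 9)*(-4)) = 35*(-345 + (-64/7*(-4))² - 450/((-64/7*(-4))) - (-2752)*(-4)/7) = 35*(-345 + (256/7)² - 450/256/7 - 43*256/7) = 35*(-345 + 65536/49 - 450*7/256 - 11008/7) = 35*(-345 + 65536/49 - 1575/128 - 11008/7) = 35*(-3715575/6272) = -18577875/896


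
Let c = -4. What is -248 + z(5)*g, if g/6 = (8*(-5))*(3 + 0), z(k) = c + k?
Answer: -968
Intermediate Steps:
z(k) = -4 + k
g = -720 (g = 6*((8*(-5))*(3 + 0)) = 6*(-40*3) = 6*(-120) = -720)
-248 + z(5)*g = -248 + (-4 + 5)*(-720) = -248 + 1*(-720) = -248 - 720 = -968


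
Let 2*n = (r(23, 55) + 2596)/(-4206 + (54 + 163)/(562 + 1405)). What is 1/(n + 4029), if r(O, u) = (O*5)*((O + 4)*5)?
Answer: 2363710/9518295589 ≈ 0.00024833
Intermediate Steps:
r(O, u) = 5*O*(20 + 5*O) (r(O, u) = (5*O)*((4 + O)*5) = (5*O)*(20 + 5*O) = 5*O*(20 + 5*O))
n = -5092001/2363710 (n = ((25*23*(4 + 23) + 2596)/(-4206 + (54 + 163)/(562 + 1405)))/2 = ((25*23*27 + 2596)/(-4206 + 217/1967))/2 = ((15525 + 2596)/(-4206 + 217*(1/1967)))/2 = (18121/(-4206 + 31/281))/2 = (18121/(-1181855/281))/2 = (18121*(-281/1181855))/2 = (½)*(-5092001/1181855) = -5092001/2363710 ≈ -2.1542)
1/(n + 4029) = 1/(-5092001/2363710 + 4029) = 1/(9518295589/2363710) = 2363710/9518295589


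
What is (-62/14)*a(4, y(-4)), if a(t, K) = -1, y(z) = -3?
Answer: 31/7 ≈ 4.4286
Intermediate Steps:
(-62/14)*a(4, y(-4)) = -62/14*(-1) = -62*1/14*(-1) = -31/7*(-1) = 31/7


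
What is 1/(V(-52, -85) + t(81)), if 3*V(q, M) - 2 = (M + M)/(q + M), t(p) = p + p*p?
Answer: 137/910102 ≈ 0.00015053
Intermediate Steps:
t(p) = p + p**2
V(q, M) = 2/3 + 2*M/(3*(M + q)) (V(q, M) = 2/3 + ((M + M)/(q + M))/3 = 2/3 + ((2*M)/(M + q))/3 = 2/3 + (2*M/(M + q))/3 = 2/3 + 2*M/(3*(M + q)))
1/(V(-52, -85) + t(81)) = 1/(2*(-52 + 2*(-85))/(3*(-85 - 52)) + 81*(1 + 81)) = 1/((2/3)*(-52 - 170)/(-137) + 81*82) = 1/((2/3)*(-1/137)*(-222) + 6642) = 1/(148/137 + 6642) = 1/(910102/137) = 137/910102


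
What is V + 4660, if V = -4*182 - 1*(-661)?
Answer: 4593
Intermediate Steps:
V = -67 (V = -728 + 661 = -67)
V + 4660 = -67 + 4660 = 4593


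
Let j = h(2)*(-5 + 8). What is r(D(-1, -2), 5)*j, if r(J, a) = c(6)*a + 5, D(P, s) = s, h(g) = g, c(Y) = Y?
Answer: 210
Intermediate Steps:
r(J, a) = 5 + 6*a (r(J, a) = 6*a + 5 = 5 + 6*a)
j = 6 (j = 2*(-5 + 8) = 2*3 = 6)
r(D(-1, -2), 5)*j = (5 + 6*5)*6 = (5 + 30)*6 = 35*6 = 210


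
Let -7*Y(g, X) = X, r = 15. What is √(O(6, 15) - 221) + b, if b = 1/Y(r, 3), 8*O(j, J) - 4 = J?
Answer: -7/3 + I*√3498/4 ≈ -2.3333 + 14.786*I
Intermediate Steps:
O(j, J) = ½ + J/8
Y(g, X) = -X/7
b = -7/3 (b = 1/(-⅐*3) = 1/(-3/7) = -7/3 ≈ -2.3333)
√(O(6, 15) - 221) + b = √((½ + (⅛)*15) - 221) - 7/3 = √((½ + 15/8) - 221) - 7/3 = √(19/8 - 221) - 7/3 = √(-1749/8) - 7/3 = I*√3498/4 - 7/3 = -7/3 + I*√3498/4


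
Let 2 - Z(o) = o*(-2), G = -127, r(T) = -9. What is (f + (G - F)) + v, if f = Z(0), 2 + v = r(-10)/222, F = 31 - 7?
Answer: -11177/74 ≈ -151.04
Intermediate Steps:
F = 24
v = -151/74 (v = -2 - 9/222 = -2 - 9*1/222 = -2 - 3/74 = -151/74 ≈ -2.0405)
Z(o) = 2 + 2*o (Z(o) = 2 - o*(-2) = 2 - (-2)*o = 2 + 2*o)
f = 2 (f = 2 + 2*0 = 2 + 0 = 2)
(f + (G - F)) + v = (2 + (-127 - 1*24)) - 151/74 = (2 + (-127 - 24)) - 151/74 = (2 - 151) - 151/74 = -149 - 151/74 = -11177/74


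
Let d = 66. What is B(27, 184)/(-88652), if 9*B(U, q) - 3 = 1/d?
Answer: -199/52659288 ≈ -3.7790e-6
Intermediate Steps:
B(U, q) = 199/594 (B(U, q) = 1/3 + (1/9)/66 = 1/3 + (1/9)*(1/66) = 1/3 + 1/594 = 199/594)
B(27, 184)/(-88652) = (199/594)/(-88652) = (199/594)*(-1/88652) = -199/52659288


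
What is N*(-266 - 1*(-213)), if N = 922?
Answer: -48866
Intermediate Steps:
N*(-266 - 1*(-213)) = 922*(-266 - 1*(-213)) = 922*(-266 + 213) = 922*(-53) = -48866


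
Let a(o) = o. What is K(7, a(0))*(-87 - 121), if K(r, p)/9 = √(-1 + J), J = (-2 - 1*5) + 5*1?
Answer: -1872*I*√3 ≈ -3242.4*I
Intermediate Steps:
J = -2 (J = (-2 - 5) + 5 = -7 + 5 = -2)
K(r, p) = 9*I*√3 (K(r, p) = 9*√(-1 - 2) = 9*√(-3) = 9*(I*√3) = 9*I*√3)
K(7, a(0))*(-87 - 121) = (9*I*√3)*(-87 - 121) = (9*I*√3)*(-208) = -1872*I*√3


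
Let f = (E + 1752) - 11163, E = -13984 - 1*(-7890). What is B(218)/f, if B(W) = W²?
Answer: -47524/15505 ≈ -3.0651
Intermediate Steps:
E = -6094 (E = -13984 + 7890 = -6094)
f = -15505 (f = (-6094 + 1752) - 11163 = -4342 - 11163 = -15505)
B(218)/f = 218²/(-15505) = 47524*(-1/15505) = -47524/15505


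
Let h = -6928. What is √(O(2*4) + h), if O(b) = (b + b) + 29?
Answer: I*√6883 ≈ 82.964*I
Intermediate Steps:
O(b) = 29 + 2*b (O(b) = 2*b + 29 = 29 + 2*b)
√(O(2*4) + h) = √((29 + 2*(2*4)) - 6928) = √((29 + 2*8) - 6928) = √((29 + 16) - 6928) = √(45 - 6928) = √(-6883) = I*√6883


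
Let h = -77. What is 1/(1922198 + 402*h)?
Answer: 1/1891244 ≈ 5.2875e-7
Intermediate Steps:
1/(1922198 + 402*h) = 1/(1922198 + 402*(-77)) = 1/(1922198 - 30954) = 1/1891244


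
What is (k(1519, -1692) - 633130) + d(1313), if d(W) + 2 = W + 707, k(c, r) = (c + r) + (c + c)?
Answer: -628247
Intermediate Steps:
k(c, r) = r + 3*c (k(c, r) = (c + r) + 2*c = r + 3*c)
d(W) = 705 + W (d(W) = -2 + (W + 707) = -2 + (707 + W) = 705 + W)
(k(1519, -1692) - 633130) + d(1313) = ((-1692 + 3*1519) - 633130) + (705 + 1313) = ((-1692 + 4557) - 633130) + 2018 = (2865 - 633130) + 2018 = -630265 + 2018 = -628247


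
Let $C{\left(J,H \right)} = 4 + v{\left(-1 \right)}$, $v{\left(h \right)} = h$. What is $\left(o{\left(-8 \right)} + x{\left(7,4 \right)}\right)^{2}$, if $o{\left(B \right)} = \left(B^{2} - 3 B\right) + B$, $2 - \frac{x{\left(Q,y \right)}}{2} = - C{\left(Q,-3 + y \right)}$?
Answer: $8100$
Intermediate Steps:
$C{\left(J,H \right)} = 3$ ($C{\left(J,H \right)} = 4 - 1 = 3$)
$x{\left(Q,y \right)} = 10$ ($x{\left(Q,y \right)} = 4 - 2 \left(\left(-1\right) 3\right) = 4 - -6 = 4 + 6 = 10$)
$o{\left(B \right)} = B^{2} - 2 B$
$\left(o{\left(-8 \right)} + x{\left(7,4 \right)}\right)^{2} = \left(- 8 \left(-2 - 8\right) + 10\right)^{2} = \left(\left(-8\right) \left(-10\right) + 10\right)^{2} = \left(80 + 10\right)^{2} = 90^{2} = 8100$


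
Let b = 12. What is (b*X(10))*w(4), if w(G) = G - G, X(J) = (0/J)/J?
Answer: 0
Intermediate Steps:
X(J) = 0 (X(J) = 0/J = 0)
w(G) = 0
(b*X(10))*w(4) = (12*0)*0 = 0*0 = 0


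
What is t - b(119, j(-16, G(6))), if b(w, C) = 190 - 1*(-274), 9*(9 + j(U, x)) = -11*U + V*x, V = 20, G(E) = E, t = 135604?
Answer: 135140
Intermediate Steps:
j(U, x) = -9 - 11*U/9 + 20*x/9 (j(U, x) = -9 + (-11*U + 20*x)/9 = -9 + (-11*U/9 + 20*x/9) = -9 - 11*U/9 + 20*x/9)
b(w, C) = 464 (b(w, C) = 190 + 274 = 464)
t - b(119, j(-16, G(6))) = 135604 - 1*464 = 135604 - 464 = 135140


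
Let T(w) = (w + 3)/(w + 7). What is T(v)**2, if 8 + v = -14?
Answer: 361/225 ≈ 1.6044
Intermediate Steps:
v = -22 (v = -8 - 14 = -22)
T(w) = (3 + w)/(7 + w)
T(v)**2 = ((3 - 22)/(7 - 22))**2 = (-19/(-15))**2 = (-1/15*(-19))**2 = (19/15)**2 = 361/225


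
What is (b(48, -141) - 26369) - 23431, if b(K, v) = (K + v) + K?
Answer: -49845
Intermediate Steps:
b(K, v) = v + 2*K
(b(48, -141) - 26369) - 23431 = ((-141 + 2*48) - 26369) - 23431 = ((-141 + 96) - 26369) - 23431 = (-45 - 26369) - 23431 = -26414 - 23431 = -49845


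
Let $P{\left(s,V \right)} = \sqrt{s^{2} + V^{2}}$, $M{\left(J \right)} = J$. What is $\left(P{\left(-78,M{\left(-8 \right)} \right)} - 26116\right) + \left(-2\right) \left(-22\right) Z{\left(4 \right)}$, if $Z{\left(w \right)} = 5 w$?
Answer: $-25236 + 2 \sqrt{1537} \approx -25158.0$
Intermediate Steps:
$P{\left(s,V \right)} = \sqrt{V^{2} + s^{2}}$
$\left(P{\left(-78,M{\left(-8 \right)} \right)} - 26116\right) + \left(-2\right) \left(-22\right) Z{\left(4 \right)} = \left(\sqrt{\left(-8\right)^{2} + \left(-78\right)^{2}} - 26116\right) + \left(-2\right) \left(-22\right) 5 \cdot 4 = \left(\sqrt{64 + 6084} - 26116\right) + 44 \cdot 20 = \left(\sqrt{6148} - 26116\right) + 880 = \left(2 \sqrt{1537} - 26116\right) + 880 = \left(-26116 + 2 \sqrt{1537}\right) + 880 = -25236 + 2 \sqrt{1537}$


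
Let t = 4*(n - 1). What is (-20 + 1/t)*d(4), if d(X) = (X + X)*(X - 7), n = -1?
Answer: 483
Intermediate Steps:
d(X) = 2*X*(-7 + X) (d(X) = (2*X)*(-7 + X) = 2*X*(-7 + X))
t = -8 (t = 4*(-1 - 1) = 4*(-2) = -8)
(-20 + 1/t)*d(4) = (-20 + 1/(-8))*(2*4*(-7 + 4)) = (-20 - 1/8)*(2*4*(-3)) = -161/8*(-24) = 483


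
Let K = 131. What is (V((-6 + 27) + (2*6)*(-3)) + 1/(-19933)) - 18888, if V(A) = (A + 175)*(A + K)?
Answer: -6538025/19933 ≈ -328.00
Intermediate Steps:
V(A) = (131 + A)*(175 + A) (V(A) = (A + 175)*(A + 131) = (175 + A)*(131 + A) = (131 + A)*(175 + A))
(V((-6 + 27) + (2*6)*(-3)) + 1/(-19933)) - 18888 = ((22925 + ((-6 + 27) + (2*6)*(-3))**2 + 306*((-6 + 27) + (2*6)*(-3))) + 1/(-19933)) - 18888 = ((22925 + (21 + 12*(-3))**2 + 306*(21 + 12*(-3))) - 1/19933) - 18888 = ((22925 + (21 - 36)**2 + 306*(21 - 36)) - 1/19933) - 18888 = ((22925 + (-15)**2 + 306*(-15)) - 1/19933) - 18888 = ((22925 + 225 - 4590) - 1/19933) - 18888 = (18560 - 1/19933) - 18888 = 369956479/19933 - 18888 = -6538025/19933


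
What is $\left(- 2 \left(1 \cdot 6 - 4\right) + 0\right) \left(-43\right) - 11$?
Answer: $161$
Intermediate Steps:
$\left(- 2 \left(1 \cdot 6 - 4\right) + 0\right) \left(-43\right) - 11 = \left(- 2 \left(6 - 4\right) + 0\right) \left(-43\right) - 11 = \left(\left(-2\right) 2 + 0\right) \left(-43\right) - 11 = \left(-4 + 0\right) \left(-43\right) - 11 = \left(-4\right) \left(-43\right) - 11 = 172 - 11 = 161$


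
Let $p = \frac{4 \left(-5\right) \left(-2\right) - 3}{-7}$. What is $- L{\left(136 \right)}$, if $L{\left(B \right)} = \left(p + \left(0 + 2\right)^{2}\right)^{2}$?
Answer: $- \frac{81}{49} \approx -1.6531$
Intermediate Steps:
$p = - \frac{37}{7}$ ($p = \left(\left(-20\right) \left(-2\right) - 3\right) \left(- \frac{1}{7}\right) = \left(40 - 3\right) \left(- \frac{1}{7}\right) = 37 \left(- \frac{1}{7}\right) = - \frac{37}{7} \approx -5.2857$)
$L{\left(B \right)} = \frac{81}{49}$ ($L{\left(B \right)} = \left(- \frac{37}{7} + \left(0 + 2\right)^{2}\right)^{2} = \left(- \frac{37}{7} + 2^{2}\right)^{2} = \left(- \frac{37}{7} + 4\right)^{2} = \left(- \frac{9}{7}\right)^{2} = \frac{81}{49}$)
$- L{\left(136 \right)} = \left(-1\right) \frac{81}{49} = - \frac{81}{49}$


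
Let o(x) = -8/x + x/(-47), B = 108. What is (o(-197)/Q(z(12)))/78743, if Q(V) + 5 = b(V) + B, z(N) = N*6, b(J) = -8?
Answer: 7837/13852547303 ≈ 5.6574e-7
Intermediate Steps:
z(N) = 6*N
o(x) = -8/x - x/47 (o(x) = -8/x + x*(-1/47) = -8/x - x/47)
Q(V) = 95 (Q(V) = -5 + (-8 + 108) = -5 + 100 = 95)
(o(-197)/Q(z(12)))/78743 = ((-8/(-197) - 1/47*(-197))/95)/78743 = ((-8*(-1/197) + 197/47)*(1/95))*(1/78743) = ((8/197 + 197/47)*(1/95))*(1/78743) = ((39185/9259)*(1/95))*(1/78743) = (7837/175921)*(1/78743) = 7837/13852547303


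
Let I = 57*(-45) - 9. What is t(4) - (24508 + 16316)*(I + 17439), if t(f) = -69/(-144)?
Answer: -29128740457/48 ≈ -6.0685e+8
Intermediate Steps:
I = -2574 (I = -2565 - 9 = -2574)
t(f) = 23/48 (t(f) = -69*(-1/144) = 23/48)
t(4) - (24508 + 16316)*(I + 17439) = 23/48 - (24508 + 16316)*(-2574 + 17439) = 23/48 - 40824*14865 = 23/48 - 1*606848760 = 23/48 - 606848760 = -29128740457/48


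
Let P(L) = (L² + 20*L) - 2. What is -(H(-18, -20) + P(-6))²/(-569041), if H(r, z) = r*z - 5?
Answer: 72361/569041 ≈ 0.12716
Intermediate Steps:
H(r, z) = -5 + r*z
P(L) = -2 + L² + 20*L
-(H(-18, -20) + P(-6))²/(-569041) = -((-5 - 18*(-20)) + (-2 + (-6)² + 20*(-6)))²/(-569041) = -((-5 + 360) + (-2 + 36 - 120))²*(-1)/569041 = -(355 - 86)²*(-1)/569041 = -269²*(-1)/569041 = -72361*(-1)/569041 = -1*(-72361/569041) = 72361/569041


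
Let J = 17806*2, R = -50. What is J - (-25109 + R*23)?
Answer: 61871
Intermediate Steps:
J = 35612
J - (-25109 + R*23) = 35612 - (-25109 - 50*23) = 35612 - (-25109 - 1150) = 35612 - 1*(-26259) = 35612 + 26259 = 61871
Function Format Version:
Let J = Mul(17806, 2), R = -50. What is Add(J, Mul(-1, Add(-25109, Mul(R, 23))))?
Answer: 61871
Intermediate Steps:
J = 35612
Add(J, Mul(-1, Add(-25109, Mul(R, 23)))) = Add(35612, Mul(-1, Add(-25109, Mul(-50, 23)))) = Add(35612, Mul(-1, Add(-25109, -1150))) = Add(35612, Mul(-1, -26259)) = Add(35612, 26259) = 61871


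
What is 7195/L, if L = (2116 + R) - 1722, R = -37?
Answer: 7195/357 ≈ 20.154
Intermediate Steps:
L = 357 (L = (2116 - 37) - 1722 = 2079 - 1722 = 357)
7195/L = 7195/357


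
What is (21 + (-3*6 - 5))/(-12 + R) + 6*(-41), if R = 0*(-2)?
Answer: -1475/6 ≈ -245.83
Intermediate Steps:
R = 0
(21 + (-3*6 - 5))/(-12 + R) + 6*(-41) = (21 + (-3*6 - 5))/(-12 + 0) + 6*(-41) = (21 + (-18 - 5))/(-12) - 246 = (21 - 23)*(-1/12) - 246 = -2*(-1/12) - 246 = ⅙ - 246 = -1475/6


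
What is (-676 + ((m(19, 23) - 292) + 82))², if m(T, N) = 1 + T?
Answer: 749956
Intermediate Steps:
(-676 + ((m(19, 23) - 292) + 82))² = (-676 + (((1 + 19) - 292) + 82))² = (-676 + ((20 - 292) + 82))² = (-676 + (-272 + 82))² = (-676 - 190)² = (-866)² = 749956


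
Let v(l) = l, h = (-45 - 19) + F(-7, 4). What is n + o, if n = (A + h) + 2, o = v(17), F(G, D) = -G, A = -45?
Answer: -83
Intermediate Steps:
h = -57 (h = (-45 - 19) - 1*(-7) = -64 + 7 = -57)
o = 17
n = -100 (n = (-45 - 57) + 2 = -102 + 2 = -100)
n + o = -100 + 17 = -83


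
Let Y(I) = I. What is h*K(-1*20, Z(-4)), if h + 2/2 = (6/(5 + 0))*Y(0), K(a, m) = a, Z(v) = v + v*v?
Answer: 20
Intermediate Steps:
Z(v) = v + v²
h = -1 (h = -1 + (6/(5 + 0))*0 = -1 + (6/5)*0 = -1 + 0 = -1)
h*K(-1*20, Z(-4)) = -(-1)*20 = -1*(-20) = 20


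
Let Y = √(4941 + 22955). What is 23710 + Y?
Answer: 23710 + 2*√6974 ≈ 23877.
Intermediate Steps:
Y = 2*√6974 (Y = √27896 = 2*√6974 ≈ 167.02)
23710 + Y = 23710 + 2*√6974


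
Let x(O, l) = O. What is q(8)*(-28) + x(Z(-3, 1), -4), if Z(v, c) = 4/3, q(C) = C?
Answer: -668/3 ≈ -222.67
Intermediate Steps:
Z(v, c) = 4/3 (Z(v, c) = 4*(1/3) = 4/3)
q(8)*(-28) + x(Z(-3, 1), -4) = 8*(-28) + 4/3 = -224 + 4/3 = -668/3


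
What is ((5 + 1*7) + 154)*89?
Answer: 14774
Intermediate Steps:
((5 + 1*7) + 154)*89 = ((5 + 7) + 154)*89 = (12 + 154)*89 = 166*89 = 14774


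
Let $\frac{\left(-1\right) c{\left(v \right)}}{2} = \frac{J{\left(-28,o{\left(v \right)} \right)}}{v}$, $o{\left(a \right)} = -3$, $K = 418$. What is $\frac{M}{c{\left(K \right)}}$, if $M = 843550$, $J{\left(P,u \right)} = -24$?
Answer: $\frac{88150975}{12} \approx 7.3459 \cdot 10^{6}$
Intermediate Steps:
$c{\left(v \right)} = \frac{48}{v}$ ($c{\left(v \right)} = - 2 \left(- \frac{24}{v}\right) = \frac{48}{v}$)
$\frac{M}{c{\left(K \right)}} = \frac{843550}{48 \cdot \frac{1}{418}} = \frac{843550}{\frac{24}{209}} = 843550 \cdot \frac{209}{24} = \frac{88150975}{12}$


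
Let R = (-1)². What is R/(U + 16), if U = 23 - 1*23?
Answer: 1/16 ≈ 0.062500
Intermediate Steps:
U = 0 (U = 23 - 23 = 0)
R = 1
R/(U + 16) = 1/(0 + 16) = 1/16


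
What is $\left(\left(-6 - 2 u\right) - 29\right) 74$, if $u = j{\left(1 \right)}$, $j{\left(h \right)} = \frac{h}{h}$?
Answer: $-2738$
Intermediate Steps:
$j{\left(h \right)} = 1$
$u = 1$
$\left(\left(-6 - 2 u\right) - 29\right) 74 = \left(\left(-6 - 2\right) - 29\right) 74 = \left(-8 - 29\right) 74 = \left(-37\right) 74 = -2738$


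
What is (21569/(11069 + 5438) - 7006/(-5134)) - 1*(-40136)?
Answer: 100047926084/2492557 ≈ 40139.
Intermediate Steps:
(21569/(11069 + 5438) - 7006/(-5134)) - 1*(-40136) = (21569/16507 - 7006*(-1/5134)) + 40136 = (21569*(1/16507) + 3503/2567) + 40136 = (21569/16507 + 3503/2567) + 40136 = 6658332/2492557 + 40136 = 100047926084/2492557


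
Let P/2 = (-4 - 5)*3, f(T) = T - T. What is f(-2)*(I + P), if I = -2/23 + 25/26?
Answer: 0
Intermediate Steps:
f(T) = 0
I = 523/598 (I = -2*1/23 + 25*(1/26) = -2/23 + 25/26 = 523/598 ≈ 0.87458)
P = -54 (P = 2*((-4 - 5)*3) = 2*(-9*3) = 2*(-27) = -54)
f(-2)*(I + P) = 0*(523/598 - 54) = 0*(-31769/598) = 0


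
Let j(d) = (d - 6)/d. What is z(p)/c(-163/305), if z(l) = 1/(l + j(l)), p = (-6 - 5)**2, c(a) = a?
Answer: -36905/2405228 ≈ -0.015344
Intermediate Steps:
j(d) = (-6 + d)/d
p = 121 (p = (-11)**2 = 121)
z(l) = 1/(l + (-6 + l)/l)
z(p)/c(-163/305) = (121/(-6 + 121 + 121**2))/((-163/305)) = (121/(-6 + 121 + 14641))/((-163*1/305)) = (121/14756)/(-163/305) = (121*(1/14756))*(-305/163) = (121/14756)*(-305/163) = -36905/2405228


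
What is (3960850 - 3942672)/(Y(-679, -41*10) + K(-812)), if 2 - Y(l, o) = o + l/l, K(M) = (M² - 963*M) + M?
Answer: 18178/1440899 ≈ 0.012616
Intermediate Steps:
K(M) = M² - 962*M
Y(l, o) = 1 - o (Y(l, o) = 2 - (o + l/l) = 2 - (o + 1) = 2 - (1 + o) = 2 + (-1 - o) = 1 - o)
(3960850 - 3942672)/(Y(-679, -41*10) + K(-812)) = (3960850 - 3942672)/((1 - (-41)*10) - 812*(-962 - 812)) = 18178/((1 - 1*(-410)) - 812*(-1774)) = 18178/((1 + 410) + 1440488) = 18178/(411 + 1440488) = 18178/1440899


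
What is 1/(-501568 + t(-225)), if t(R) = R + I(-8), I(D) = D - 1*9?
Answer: -1/501810 ≈ -1.9928e-6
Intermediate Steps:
I(D) = -9 + D (I(D) = D - 9 = -9 + D)
t(R) = -17 + R (t(R) = R + (-9 - 8) = R - 17 = -17 + R)
1/(-501568 + t(-225)) = 1/(-501568 + (-17 - 225)) = 1/(-501568 - 242) = 1/(-501810) = -1/501810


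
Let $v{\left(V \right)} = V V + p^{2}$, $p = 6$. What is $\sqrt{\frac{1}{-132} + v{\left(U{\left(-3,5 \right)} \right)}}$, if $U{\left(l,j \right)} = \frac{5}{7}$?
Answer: $\frac{\sqrt{7791267}}{462} \approx 6.0417$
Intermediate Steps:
$U{\left(l,j \right)} = \frac{5}{7}$ ($U{\left(l,j \right)} = 5 \cdot \frac{1}{7} = \frac{5}{7}$)
$v{\left(V \right)} = 36 + V^{2}$ ($v{\left(V \right)} = V V + 6^{2} = V^{2} + 36 = 36 + V^{2}$)
$\sqrt{\frac{1}{-132} + v{\left(U{\left(-3,5 \right)} \right)}} = \sqrt{\frac{1}{-132} + \left(36 + \left(\frac{5}{7}\right)^{2}\right)} = \sqrt{- \frac{1}{132} + \left(36 + \frac{25}{49}\right)} = \sqrt{- \frac{1}{132} + \frac{1789}{49}} = \sqrt{\frac{236099}{6468}} = \frac{\sqrt{7791267}}{462}$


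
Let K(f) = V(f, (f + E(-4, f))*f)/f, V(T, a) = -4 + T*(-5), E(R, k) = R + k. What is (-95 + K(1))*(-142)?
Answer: 14768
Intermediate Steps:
V(T, a) = -4 - 5*T
K(f) = (-4 - 5*f)/f
(-95 + K(1))*(-142) = (-95 + (-5 - 4/1))*(-142) = (-95 + (-5 - 4*1))*(-142) = (-95 + (-5 - 4))*(-142) = (-95 - 9)*(-142) = -104*(-142) = 14768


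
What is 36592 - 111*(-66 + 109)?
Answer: 31819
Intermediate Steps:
36592 - 111*(-66 + 109) = 36592 - 111*43 = 36592 - 1*4773 = 36592 - 4773 = 31819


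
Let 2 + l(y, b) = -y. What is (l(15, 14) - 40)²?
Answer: 3249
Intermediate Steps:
l(y, b) = -2 - y
(l(15, 14) - 40)² = ((-2 - 1*15) - 40)² = ((-2 - 15) - 40)² = (-17 - 40)² = (-57)² = 3249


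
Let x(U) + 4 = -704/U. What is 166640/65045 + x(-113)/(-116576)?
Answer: 109757349649/42842175448 ≈ 2.5619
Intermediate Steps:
x(U) = -4 - 704/U
166640/65045 + x(-113)/(-116576) = 166640/65045 + (-4 - 704/(-113))/(-116576) = 166640*(1/65045) + (-4 - 704*(-1/113))*(-1/116576) = 33328/13009 + (-4 + 704/113)*(-1/116576) = 33328/13009 + (252/113)*(-1/116576) = 33328/13009 - 63/3293272 = 109757349649/42842175448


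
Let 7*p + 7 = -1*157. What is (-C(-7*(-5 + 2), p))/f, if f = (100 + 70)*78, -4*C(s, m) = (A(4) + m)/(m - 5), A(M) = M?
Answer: 1/77610 ≈ 1.2885e-5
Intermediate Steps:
p = -164/7 (p = -1 + (-1*157)/7 = -1 + (⅐)*(-157) = -1 - 157/7 = -164/7 ≈ -23.429)
C(s, m) = -(4 + m)/(4*(-5 + m)) (C(s, m) = -(4 + m)/(4*(m - 5)) = -(4 + m)/(4*(-5 + m)))
f = 13260 (f = 170*78 = 13260)
(-C(-7*(-5 + 2), p))/f = -(-4 - 1*(-164/7))/(4*(-5 - 164/7))/13260 = -(-4 + 164/7)/(4*(-199/7))*(1/13260) = -(-7)*136/(4*199*7)*(1/13260) = -1*(-34/199)*(1/13260) = (34/199)*(1/13260) = 1/77610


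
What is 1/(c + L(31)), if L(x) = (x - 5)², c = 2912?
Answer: 1/3588 ≈ 0.00027871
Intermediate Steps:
L(x) = (-5 + x)²
1/(c + L(31)) = 1/(2912 + (-5 + 31)²) = 1/(2912 + 26²) = 1/(2912 + 676) = 1/3588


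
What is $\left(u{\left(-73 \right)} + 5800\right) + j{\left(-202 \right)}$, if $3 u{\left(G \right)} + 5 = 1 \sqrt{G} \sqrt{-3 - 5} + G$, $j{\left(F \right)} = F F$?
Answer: $46578 - \frac{2 \sqrt{146}}{3} \approx 46570.0$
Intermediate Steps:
$j{\left(F \right)} = F^{2}$
$u{\left(G \right)} = - \frac{5}{3} + \frac{G}{3} + \frac{2 i \sqrt{2} \sqrt{G}}{3}$ ($u{\left(G \right)} = - \frac{5}{3} + \frac{1 \sqrt{G} \sqrt{-3 - 5} + G}{3} = - \frac{5}{3} + \frac{\sqrt{G} \sqrt{-8} + G}{3} = - \frac{5}{3} + \frac{\sqrt{G} 2 i \sqrt{2} + G}{3} = - \frac{5}{3} + \frac{2 i \sqrt{2} \sqrt{G} + G}{3} = - \frac{5}{3} + \frac{G + 2 i \sqrt{2} \sqrt{G}}{3} = - \frac{5}{3} + \left(\frac{G}{3} + \frac{2 i \sqrt{2} \sqrt{G}}{3}\right) = - \frac{5}{3} + \frac{G}{3} + \frac{2 i \sqrt{2} \sqrt{G}}{3}$)
$\left(u{\left(-73 \right)} + 5800\right) + j{\left(-202 \right)} = \left(\left(- \frac{5}{3} + \frac{1}{3} \left(-73\right) + \frac{2 i \sqrt{2} \sqrt{-73}}{3}\right) + 5800\right) + \left(-202\right)^{2} = \left(\left(- \frac{5}{3} - \frac{73}{3} + \frac{2 i \sqrt{2} i \sqrt{73}}{3}\right) + 5800\right) + 40804 = \left(\left(- \frac{5}{3} - \frac{73}{3} - \frac{2 \sqrt{146}}{3}\right) + 5800\right) + 40804 = \left(\left(-26 - \frac{2 \sqrt{146}}{3}\right) + 5800\right) + 40804 = \left(5774 - \frac{2 \sqrt{146}}{3}\right) + 40804 = 46578 - \frac{2 \sqrt{146}}{3}$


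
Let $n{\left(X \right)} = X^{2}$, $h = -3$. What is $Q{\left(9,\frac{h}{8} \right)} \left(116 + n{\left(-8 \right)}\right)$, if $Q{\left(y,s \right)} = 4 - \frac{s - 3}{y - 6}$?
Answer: $\frac{1845}{2} \approx 922.5$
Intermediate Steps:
$Q{\left(y,s \right)} = 4 - \frac{-3 + s}{-6 + y}$
$Q{\left(9,\frac{h}{8} \right)} \left(116 + n{\left(-8 \right)}\right) = \frac{-21 - - \frac{3}{8} + 4 \cdot 9}{-6 + 9} \left(116 + \left(-8\right)^{2}\right) = \frac{-21 - \left(-3\right) \frac{1}{8} + 36}{3} \left(116 + 64\right) = \frac{-21 - - \frac{3}{8} + 36}{3} \cdot 180 = \frac{-21 + \frac{3}{8} + 36}{3} \cdot 180 = \frac{1}{3} \cdot \frac{123}{8} \cdot 180 = \frac{41}{8} \cdot 180 = \frac{1845}{2}$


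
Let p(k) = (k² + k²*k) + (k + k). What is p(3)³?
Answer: 74088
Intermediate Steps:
p(k) = k² + k³ + 2*k (p(k) = (k² + k³) + 2*k = k² + k³ + 2*k)
p(3)³ = (3*(2 + 3 + 3²))³ = (3*(2 + 3 + 9))³ = (3*14)³ = 42³ = 74088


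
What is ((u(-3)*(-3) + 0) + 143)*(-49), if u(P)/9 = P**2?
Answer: 4900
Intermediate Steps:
u(P) = 9*P**2
((u(-3)*(-3) + 0) + 143)*(-49) = (((9*(-3)**2)*(-3) + 0) + 143)*(-49) = (((9*9)*(-3) + 0) + 143)*(-49) = ((81*(-3) + 0) + 143)*(-49) = ((-243 + 0) + 143)*(-49) = (-243 + 143)*(-49) = -100*(-49) = 4900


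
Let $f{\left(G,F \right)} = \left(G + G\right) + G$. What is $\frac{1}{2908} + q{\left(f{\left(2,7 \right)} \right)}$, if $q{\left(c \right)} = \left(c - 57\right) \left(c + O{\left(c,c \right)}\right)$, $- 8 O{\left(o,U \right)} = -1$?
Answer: $- \frac{1816771}{5816} \approx -312.37$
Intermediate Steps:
$f{\left(G,F \right)} = 3 G$ ($f{\left(G,F \right)} = 2 G + G = 3 G$)
$O{\left(o,U \right)} = \frac{1}{8}$ ($O{\left(o,U \right)} = \left(- \frac{1}{8}\right) \left(-1\right) = \frac{1}{8}$)
$q{\left(c \right)} = \left(-57 + c\right) \left(\frac{1}{8} + c\right)$ ($q{\left(c \right)} = \left(c - 57\right) \left(c + \frac{1}{8}\right) = \left(-57 + c\right) \left(\frac{1}{8} + c\right)$)
$\frac{1}{2908} + q{\left(f{\left(2,7 \right)} \right)} = \frac{1}{2908} - \left(\frac{57}{8} - 36 + \frac{455}{8} \cdot 3 \cdot 2\right) = \frac{1}{2908} - \left(\frac{2787}{8} - 36\right) = \frac{1}{2908} - \frac{2499}{8} = - \frac{1816771}{5816}$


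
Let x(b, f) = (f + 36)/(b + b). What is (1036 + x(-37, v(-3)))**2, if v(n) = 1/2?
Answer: 23487095025/21904 ≈ 1.0723e+6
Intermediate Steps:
v(n) = 1/2
x(b, f) = (36 + f)/(2*b) (x(b, f) = (36 + f)/((2*b)) = (36 + f)*(1/(2*b)) = (36 + f)/(2*b))
(1036 + x(-37, v(-3)))**2 = (1036 + (1/2)*(36 + 1/2)/(-37))**2 = (1036 + (1/2)*(-1/37)*(73/2))**2 = (1036 - 73/148)**2 = (153255/148)**2 = 23487095025/21904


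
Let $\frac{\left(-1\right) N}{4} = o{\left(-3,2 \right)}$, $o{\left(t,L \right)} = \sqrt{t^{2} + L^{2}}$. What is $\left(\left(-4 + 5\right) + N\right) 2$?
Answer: $2 - 8 \sqrt{13} \approx -26.844$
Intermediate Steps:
$o{\left(t,L \right)} = \sqrt{L^{2} + t^{2}}$
$N = - 4 \sqrt{13}$ ($N = - 4 \sqrt{2^{2} + \left(-3\right)^{2}} = - 4 \sqrt{4 + 9} = - 4 \sqrt{13} \approx -14.422$)
$\left(\left(-4 + 5\right) + N\right) 2 = \left(\left(-4 + 5\right) - 4 \sqrt{13}\right) 2 = \left(1 - 4 \sqrt{13}\right) 2 = 2 - 8 \sqrt{13}$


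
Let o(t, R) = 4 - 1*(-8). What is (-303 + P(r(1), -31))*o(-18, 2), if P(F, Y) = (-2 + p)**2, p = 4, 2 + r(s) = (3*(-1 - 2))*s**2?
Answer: -3588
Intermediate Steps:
r(s) = -2 - 9*s**2 (r(s) = -2 + (3*(-1 - 2))*s**2 = -2 + (3*(-3))*s**2 = -2 - 9*s**2)
o(t, R) = 12 (o(t, R) = 4 + 8 = 12)
P(F, Y) = 4 (P(F, Y) = (-2 + 4)**2 = 2**2 = 4)
(-303 + P(r(1), -31))*o(-18, 2) = (-303 + 4)*12 = -299*12 = -3588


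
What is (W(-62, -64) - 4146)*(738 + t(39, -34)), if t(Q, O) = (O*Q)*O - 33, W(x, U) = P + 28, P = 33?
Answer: -187048065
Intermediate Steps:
W(x, U) = 61 (W(x, U) = 33 + 28 = 61)
t(Q, O) = -33 + Q*O² (t(Q, O) = Q*O² - 33 = -33 + Q*O²)
(W(-62, -64) - 4146)*(738 + t(39, -34)) = (61 - 4146)*(738 + (-33 + 39*(-34)²)) = -4085*(738 + (-33 + 39*1156)) = -4085*(738 + (-33 + 45084)) = -4085*(738 + 45051) = -4085*45789 = -187048065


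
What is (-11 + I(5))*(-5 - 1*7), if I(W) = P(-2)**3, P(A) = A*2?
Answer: 900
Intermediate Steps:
P(A) = 2*A
I(W) = -64 (I(W) = (2*(-2))**3 = (-4)**3 = -64)
(-11 + I(5))*(-5 - 1*7) = (-11 - 64)*(-5 - 1*7) = -75*(-5 - 7) = -75*(-12) = 900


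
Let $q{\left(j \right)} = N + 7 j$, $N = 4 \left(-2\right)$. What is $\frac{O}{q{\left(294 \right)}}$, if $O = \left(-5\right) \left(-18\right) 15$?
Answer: $\frac{27}{41} \approx 0.65854$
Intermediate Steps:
$O = 1350$ ($O = 90 \cdot 15 = 1350$)
$N = -8$
$q{\left(j \right)} = -8 + 7 j$
$\frac{O}{q{\left(294 \right)}} = \frac{1350}{-8 + 7 \cdot 294} = \frac{1350}{-8 + 2058} = \frac{1350}{2050} = 1350 \cdot \frac{1}{2050} = \frac{27}{41}$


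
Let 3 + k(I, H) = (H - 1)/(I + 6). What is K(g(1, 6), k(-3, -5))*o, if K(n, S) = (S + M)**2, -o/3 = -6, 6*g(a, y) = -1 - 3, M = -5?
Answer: 1800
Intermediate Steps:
k(I, H) = -3 + (-1 + H)/(6 + I) (k(I, H) = -3 + (H - 1)/(I + 6) = -3 + (-1 + H)/(6 + I))
g(a, y) = -2/3 (g(a, y) = (-1 - 3)/6 = (1/6)*(-4) = -2/3)
o = 18 (o = -3*(-6) = 18)
K(n, S) = (-5 + S)**2 (K(n, S) = (S - 5)**2 = (-5 + S)**2)
K(g(1, 6), k(-3, -5))*o = (-5 + (-19 - 5 - 3*(-3))/(6 - 3))**2*18 = (-5 + (-19 - 5 + 9)/3)**2*18 = (-5 + (1/3)*(-15))**2*18 = (-5 - 5)**2*18 = (-10)**2*18 = 100*18 = 1800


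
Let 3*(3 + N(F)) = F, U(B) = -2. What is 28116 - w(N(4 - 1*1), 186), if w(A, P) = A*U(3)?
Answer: 28112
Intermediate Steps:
N(F) = -3 + F/3
w(A, P) = -2*A (w(A, P) = A*(-2) = -2*A)
28116 - w(N(4 - 1*1), 186) = 28116 - (-2)*(-3 + (4 - 1*1)/3) = 28116 - (-2)*(-3 + (4 - 1)/3) = 28116 - (-2)*(-3 + (⅓)*3) = 28116 - (-2)*(-3 + 1) = 28116 - (-2)*(-2) = 28116 - 1*4 = 28116 - 4 = 28112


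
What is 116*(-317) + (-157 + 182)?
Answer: -36747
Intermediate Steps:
116*(-317) + (-157 + 182) = -36772 + 25 = -36747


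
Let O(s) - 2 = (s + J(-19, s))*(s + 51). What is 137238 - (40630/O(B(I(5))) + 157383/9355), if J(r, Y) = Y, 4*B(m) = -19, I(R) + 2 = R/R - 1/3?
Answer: 4494721419593/32733145 ≈ 1.3731e+5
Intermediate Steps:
I(R) = -4/3 (I(R) = -2 + (R/R - 1/3) = -2 + (1 - 1*⅓) = -2 + (1 - ⅓) = -2 + ⅔ = -4/3)
B(m) = -19/4 (B(m) = (¼)*(-19) = -19/4)
O(s) = 2 + 2*s*(51 + s) (O(s) = 2 + (s + s)*(s + 51) = 2 + (2*s)*(51 + s) = 2 + 2*s*(51 + s))
137238 - (40630/O(B(I(5))) + 157383/9355) = 137238 - (40630/(2 + 2*(-19/4)² + 102*(-19/4)) + 157383/9355) = 137238 - (40630/(2 + 2*(361/16) - 969/2) + 157383*(1/9355)) = 137238 - (40630/(2 + 361/8 - 969/2) + 157383/9355) = 137238 - (40630/(-3499/8) + 157383/9355) = 137238 - (40630*(-8/3499) + 157383/9355) = 137238 - (-325040/3499 + 157383/9355) = 137238 - 1*(-2490066083/32733145) = 137238 + 2490066083/32733145 = 4494721419593/32733145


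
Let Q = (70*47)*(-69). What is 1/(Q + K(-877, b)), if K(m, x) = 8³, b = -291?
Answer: -1/226498 ≈ -4.4151e-6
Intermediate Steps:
K(m, x) = 512
Q = -227010 (Q = 3290*(-69) = -227010)
1/(Q + K(-877, b)) = 1/(-227010 + 512) = 1/(-226498) = -1/226498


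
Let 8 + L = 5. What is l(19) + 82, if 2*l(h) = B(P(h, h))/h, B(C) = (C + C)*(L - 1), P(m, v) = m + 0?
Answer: 78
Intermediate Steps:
L = -3 (L = -8 + 5 = -3)
P(m, v) = m
B(C) = -8*C (B(C) = (C + C)*(-3 - 1) = (2*C)*(-4) = -8*C)
l(h) = -4 (l(h) = ((-8*h)/h)/2 = (½)*(-8) = -4)
l(19) + 82 = -4 + 82 = 78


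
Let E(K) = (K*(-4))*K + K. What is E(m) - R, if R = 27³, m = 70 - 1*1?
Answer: -38658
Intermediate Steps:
m = 69 (m = 70 - 1 = 69)
E(K) = K - 4*K² (E(K) = (-4*K)*K + K = -4*K² + K = K - 4*K²)
R = 19683
E(m) - R = 69*(1 - 4*69) - 1*19683 = 69*(1 - 276) - 19683 = 69*(-275) - 19683 = -18975 - 19683 = -38658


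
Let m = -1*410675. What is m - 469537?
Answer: -880212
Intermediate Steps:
m = -410675
m - 469537 = -410675 - 469537 = -880212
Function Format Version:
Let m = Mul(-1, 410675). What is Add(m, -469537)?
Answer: -880212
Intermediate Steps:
m = -410675
Add(m, -469537) = Add(-410675, -469537) = -880212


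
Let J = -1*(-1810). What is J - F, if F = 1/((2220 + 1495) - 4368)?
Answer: 1181931/653 ≈ 1810.0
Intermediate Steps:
J = 1810
F = -1/653 (F = 1/(3715 - 4368) = 1/(-653) = -1/653 ≈ -0.0015314)
J - F = 1810 - 1*(-1/653) = 1810 + 1/653 = 1181931/653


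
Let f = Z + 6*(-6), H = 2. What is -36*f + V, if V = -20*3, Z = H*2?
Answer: 1092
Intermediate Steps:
Z = 4 (Z = 2*2 = 4)
V = -60
f = -32 (f = 4 + 6*(-6) = 4 - 36 = -32)
-36*f + V = -36*(-32) - 60 = 1152 - 60 = 1092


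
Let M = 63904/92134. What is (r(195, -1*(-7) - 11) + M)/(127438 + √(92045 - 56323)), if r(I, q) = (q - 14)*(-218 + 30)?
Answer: 9935237246920/374073440478087 - 77961340*√35722/374073440478087 ≈ 0.026520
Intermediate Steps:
M = 31952/46067 (M = 63904*(1/92134) = 31952/46067 ≈ 0.69360)
r(I, q) = 2632 - 188*q (r(I, q) = (-14 + q)*(-188) = 2632 - 188*q)
(r(195, -1*(-7) - 11) + M)/(127438 + √(92045 - 56323)) = ((2632 - 188*(-1*(-7) - 11)) + 31952/46067)/(127438 + √(92045 - 56323)) = ((2632 - 188*(7 - 11)) + 31952/46067)/(127438 + √35722) = ((2632 - 188*(-4)) + 31952/46067)/(127438 + √35722) = ((2632 + 752) + 31952/46067)/(127438 + √35722) = (3384 + 31952/46067)/(127438 + √35722) = 155922680/(46067*(127438 + √35722))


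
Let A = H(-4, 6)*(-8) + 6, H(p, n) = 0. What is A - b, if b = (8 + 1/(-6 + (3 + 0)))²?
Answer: -475/9 ≈ -52.778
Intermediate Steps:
A = 6 (A = 0*(-8) + 6 = 0 + 6 = 6)
b = 529/9 (b = (8 + 1/(-6 + 3))² = (8 + 1/(-3))² = (8 - ⅓)² = (23/3)² = 529/9 ≈ 58.778)
A - b = 6 - 1*529/9 = 6 - 529/9 = -475/9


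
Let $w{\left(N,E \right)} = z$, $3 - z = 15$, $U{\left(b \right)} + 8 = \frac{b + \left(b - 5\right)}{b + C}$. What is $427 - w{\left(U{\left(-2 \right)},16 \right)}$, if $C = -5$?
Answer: $439$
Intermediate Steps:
$U{\left(b \right)} = -8 + \frac{-5 + 2 b}{-5 + b}$ ($U{\left(b \right)} = -8 + \frac{b + \left(b - 5\right)}{b - 5} = -8 + \frac{b + \left(-5 + b\right)}{-5 + b} = -8 + \frac{-5 + 2 b}{-5 + b}$)
$z = -12$ ($z = 3 - 15 = -12$)
$w{\left(N,E \right)} = -12$
$427 - w{\left(U{\left(-2 \right)},16 \right)} = 427 - -12 = 427 + 12 = 439$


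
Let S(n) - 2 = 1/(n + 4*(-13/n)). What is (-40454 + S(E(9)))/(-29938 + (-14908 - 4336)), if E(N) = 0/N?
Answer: 6742/8197 ≈ 0.82250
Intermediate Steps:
E(N) = 0
S(n) = 2 + 1/(n - 52/n) (S(n) = 2 + 1/(n + 4*(-13/n)) = 2 + 1/(n - 52/n))
(-40454 + S(E(9)))/(-29938 + (-14908 - 4336)) = (-40454 + (-104 + 0 + 2*0**2)/(-52 + 0**2))/(-29938 + (-14908 - 4336)) = (-40454 + (-104 + 0 + 2*0)/(-52 + 0))/(-29938 - 19244) = (-40454 + (-104 + 0 + 0)/(-52))/(-49182) = (-40454 - 1/52*(-104))*(-1/49182) = (-40454 + 2)*(-1/49182) = -40452*(-1/49182) = 6742/8197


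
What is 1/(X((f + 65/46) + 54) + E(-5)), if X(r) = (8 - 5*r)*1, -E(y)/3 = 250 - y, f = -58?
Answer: -46/34227 ≈ -0.0013440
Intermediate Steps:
E(y) = -750 + 3*y (E(y) = -3*(250 - y) = -750 + 3*y)
X(r) = 8 - 5*r
1/(X((f + 65/46) + 54) + E(-5)) = 1/((8 - 5*((-58 + 65/46) + 54)) + (-750 + 3*(-5))) = 1/((8 - 5*((-58 + 65*(1/46)) + 54)) + (-750 - 15)) = 1/((8 - 5*((-58 + 65/46) + 54)) - 765) = 1/((8 - 5*(-2603/46 + 54)) - 765) = 1/((8 - 5*(-119/46)) - 765) = 1/((8 + 595/46) - 765) = 1/(963/46 - 765) = 1/(-34227/46) = -46/34227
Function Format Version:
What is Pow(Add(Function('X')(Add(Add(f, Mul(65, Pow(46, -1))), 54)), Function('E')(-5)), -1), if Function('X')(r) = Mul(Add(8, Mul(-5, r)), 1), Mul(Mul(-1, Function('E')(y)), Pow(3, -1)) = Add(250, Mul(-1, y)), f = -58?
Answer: Rational(-46, 34227) ≈ -0.0013440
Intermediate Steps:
Function('E')(y) = Add(-750, Mul(3, y)) (Function('E')(y) = Mul(-3, Add(250, Mul(-1, y))) = Add(-750, Mul(3, y)))
Function('X')(r) = Add(8, Mul(-5, r))
Pow(Add(Function('X')(Add(Add(f, Mul(65, Pow(46, -1))), 54)), Function('E')(-5)), -1) = Pow(Add(Add(8, Mul(-5, Add(Add(-58, Mul(65, Pow(46, -1))), 54))), Add(-750, Mul(3, -5))), -1) = Pow(Add(Add(8, Mul(-5, Add(Add(-58, Mul(65, Rational(1, 46))), 54))), Add(-750, -15)), -1) = Pow(Add(Add(8, Mul(-5, Add(Add(-58, Rational(65, 46)), 54))), -765), -1) = Pow(Add(Add(8, Mul(-5, Add(Rational(-2603, 46), 54))), -765), -1) = Pow(Add(Add(8, Mul(-5, Rational(-119, 46))), -765), -1) = Pow(Add(Add(8, Rational(595, 46)), -765), -1) = Pow(Add(Rational(963, 46), -765), -1) = Pow(Rational(-34227, 46), -1) = Rational(-46, 34227)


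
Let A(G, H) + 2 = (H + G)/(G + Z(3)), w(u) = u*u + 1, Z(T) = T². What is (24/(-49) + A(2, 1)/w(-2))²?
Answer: 5067001/7263025 ≈ 0.69764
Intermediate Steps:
w(u) = 1 + u² (w(u) = u² + 1 = 1 + u²)
A(G, H) = -2 + (G + H)/(9 + G) (A(G, H) = -2 + (H + G)/(G + 3²) = -2 + (G + H)/(G + 9) = -2 + (G + H)/(9 + G))
(24/(-49) + A(2, 1)/w(-2))² = (24/(-49) + ((-18 + 1 - 1*2)/(9 + 2))/(1 + (-2)²))² = (24*(-1/49) + ((-18 + 1 - 2)/11)/(1 + 4))² = (-24/49 + ((1/11)*(-19))/5)² = (-24/49 - 19/11*⅕)² = (-24/49 - 19/55)² = (-2251/2695)² = 5067001/7263025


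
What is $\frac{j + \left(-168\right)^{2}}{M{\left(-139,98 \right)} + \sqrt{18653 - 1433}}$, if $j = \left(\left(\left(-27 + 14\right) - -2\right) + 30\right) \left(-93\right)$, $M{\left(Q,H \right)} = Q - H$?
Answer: $- \frac{2090103}{12983} - \frac{17638 \sqrt{4305}}{12983} \approx -250.13$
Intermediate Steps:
$j = -1767$ ($j = \left(\left(-13 + \left(-13 + 15\right)\right) + 30\right) \left(-93\right) = \left(\left(-13 + 2\right) + 30\right) \left(-93\right) = \left(-11 + 30\right) \left(-93\right) = 19 \left(-93\right) = -1767$)
$\frac{j + \left(-168\right)^{2}}{M{\left(-139,98 \right)} + \sqrt{18653 - 1433}} = \frac{-1767 + \left(-168\right)^{2}}{\left(-139 - 98\right) + \sqrt{18653 - 1433}} = \frac{-1767 + 28224}{\left(-139 - 98\right) + \sqrt{17220}} = \frac{26457}{-237 + 2 \sqrt{4305}}$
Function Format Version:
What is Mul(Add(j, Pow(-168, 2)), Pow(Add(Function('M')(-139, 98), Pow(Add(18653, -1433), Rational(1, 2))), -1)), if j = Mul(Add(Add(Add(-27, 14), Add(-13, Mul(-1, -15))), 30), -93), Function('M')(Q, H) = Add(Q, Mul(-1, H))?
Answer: Add(Rational(-2090103, 12983), Mul(Rational(-17638, 12983), Pow(4305, Rational(1, 2)))) ≈ -250.13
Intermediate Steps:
j = -1767 (j = Mul(Add(Add(-13, Add(-13, 15)), 30), -93) = Mul(Add(Add(-13, 2), 30), -93) = Mul(Add(-11, 30), -93) = Mul(19, -93) = -1767)
Mul(Add(j, Pow(-168, 2)), Pow(Add(Function('M')(-139, 98), Pow(Add(18653, -1433), Rational(1, 2))), -1)) = Mul(Add(-1767, Pow(-168, 2)), Pow(Add(Add(-139, Mul(-1, 98)), Pow(Add(18653, -1433), Rational(1, 2))), -1)) = Mul(Add(-1767, 28224), Pow(Add(Add(-139, -98), Pow(17220, Rational(1, 2))), -1)) = Mul(26457, Pow(Add(-237, Mul(2, Pow(4305, Rational(1, 2)))), -1))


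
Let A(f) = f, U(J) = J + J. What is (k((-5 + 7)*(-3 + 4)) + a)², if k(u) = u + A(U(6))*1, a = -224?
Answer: 44100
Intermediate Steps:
U(J) = 2*J
k(u) = 12 + u (k(u) = u + (2*6)*1 = u + 12*1 = u + 12 = 12 + u)
(k((-5 + 7)*(-3 + 4)) + a)² = ((12 + (-5 + 7)*(-3 + 4)) - 224)² = ((12 + 2*1) - 224)² = ((12 + 2) - 224)² = (14 - 224)² = (-210)² = 44100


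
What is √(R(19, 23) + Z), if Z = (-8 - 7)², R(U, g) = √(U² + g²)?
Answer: √(225 + √890) ≈ 15.963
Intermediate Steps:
Z = 225 (Z = (-15)² = 225)
√(R(19, 23) + Z) = √(√(19² + 23²) + 225) = √(√(361 + 529) + 225) = √(√890 + 225) = √(225 + √890)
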